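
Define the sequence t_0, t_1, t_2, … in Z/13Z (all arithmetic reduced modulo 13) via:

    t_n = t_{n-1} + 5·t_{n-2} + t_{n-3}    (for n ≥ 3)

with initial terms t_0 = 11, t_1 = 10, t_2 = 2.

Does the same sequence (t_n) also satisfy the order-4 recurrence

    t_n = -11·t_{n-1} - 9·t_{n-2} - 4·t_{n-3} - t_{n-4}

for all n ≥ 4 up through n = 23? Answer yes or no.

yes

Terms t_0..t_23: 11, 10, 2, 11, 5, 10, 7, 10, 3, 8, 7, 11, 2, 12, 7, 4, 12, 0, 12, 11, 6, 8, 10, 4
n=4: candidate gives 5, actual t_4 = 5 ✓
n=5: candidate gives 10, actual t_5 = 10 ✓
n=6: candidate gives 7, actual t_6 = 7 ✓
n=7: candidate gives 10, actual t_7 = 10 ✓
n=8: candidate gives 3, actual t_8 = 3 ✓
n=9: candidate gives 8, actual t_9 = 8 ✓
n=10: candidate gives 7, actual t_10 = 7 ✓
n=11: candidate gives 11, actual t_11 = 11 ✓
n=12: candidate gives 2, actual t_12 = 2 ✓
n=13: candidate gives 12, actual t_13 = 12 ✓
n=14: candidate gives 7, actual t_14 = 7 ✓
n=15: candidate gives 4, actual t_15 = 4 ✓
n=16: candidate gives 12, actual t_16 = 12 ✓
n=17: candidate gives 0, actual t_17 = 0 ✓
n=18: candidate gives 12, actual t_18 = 12 ✓
n=19: candidate gives 11, actual t_19 = 11 ✓
n=20: candidate gives 6, actual t_20 = 6 ✓
n=21: candidate gives 8, actual t_21 = 8 ✓
n=22: candidate gives 10, actual t_22 = 10 ✓
n=23: candidate gives 4, actual t_23 = 4 ✓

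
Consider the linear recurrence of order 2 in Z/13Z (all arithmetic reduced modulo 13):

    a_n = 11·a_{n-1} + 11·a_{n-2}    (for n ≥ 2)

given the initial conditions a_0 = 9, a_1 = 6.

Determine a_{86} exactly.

a_2 = 11·6 + 11·9 = 9
a_3 = 11·9 + 11·6 = 9
a_4 = 11·9 + 11·9 = 3
a_5 = 11·3 + 11·9 = 2
a_6 = 11·2 + 11·3 = 3
a_7 = 11·3 + 11·2 = 3
a_8 = 11·3 + 11·3 = 1
a_9 = 11·1 + 11·3 = 5
a_10 = 11·5 + 11·1 = 1
a_11 = 11·1 + 11·5 = 1
a_12 = 11·1 + 11·1 = 9
a_13 = 11·9 + 11·1 = 6
(a_12, a_13) = (9, 6) = (a_0, a_1), so the sequence has period 12.
86 ≡ 2 (mod 12), hence a_86 = a_2 = 9.

9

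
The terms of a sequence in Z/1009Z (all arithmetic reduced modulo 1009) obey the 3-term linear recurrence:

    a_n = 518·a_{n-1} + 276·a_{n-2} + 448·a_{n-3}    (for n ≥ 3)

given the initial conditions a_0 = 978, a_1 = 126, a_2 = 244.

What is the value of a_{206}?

a_3 = 518·244 + 276·126 + 448·978 = 975
a_4 = 518·975 + 276·244 + 448·126 = 235
a_5 = 518·235 + 276·975 + 448·244 = 687
a_6 = 518·687 + 276·235 + 448·975 = 885
a_7 = 518·885 + 276·687 + 448·235 = 608
a_8 = 518·608 + 276·885 + 448·687 = 249
Continuing the recurrence:
  a_9 = 87;  a_10 = 736;  a_11 = 204;  a_12 = 688;  a_13 = 801;  a_14 = 997
  a_15 = 422;  a_16 = 11;  a_17 = 759;  a_18 = 34;  a_19 = 963;  a_20 = 690
  a_21 = 752;  a_22 = 382;  a_23 = 176;  a_24 = 744;  a_25 = 713;  a_26 = 703
  a_27 = 280;  a_28 = 624;  a_29 = 75;  a_30 = 517;  a_31 = 1000;  a_32 = 100
  a_33 = 430;  a_34 = 112;  a_35 = 525;  a_36 = 83;  a_37 = 955;  a_38 = 84
  a_39 = 207;  a_40 = 273;  a_41 = 72;  a_42 = 553;  a_43 = 814;  a_44 = 127
  a_45 = 397;  a_46 = 979;  a_47 = 587;  a_48 = 421;  a_49 = 383;  a_50 = 418
  a_51 = 286;  a_52 = 221;  a_53 = 285;  a_54 = 757;  a_55 = 718;  a_56 = 218
  a_57 = 432;  a_58 = 208;  a_59 = 751;  a_60 = 256;  a_61 = 207;  a_62 = 749
  a_63 = 816;  a_64 = 713;  a_65 = 813;  a_66 = 724;  a_67 = 654;  a_68 = 774
  a_69 = 715;  a_70 = 165;  a_71 = 955;  a_72 = 882;  a_73 = 293;  a_74 = 711
  a_75 = 778;  a_76 = 997;  a_77 = 342;  a_78 = 735;  a_79 = 561;  a_80 = 914
  a_81 = 27;  a_82 = 970;  a_83 = 185;  a_84 = 298;  a_85 = 278;  a_86 = 378
  a_87 = 418;  a_88 = 427;  a_89 = 389;  a_90 = 100;  a_91 = 337;  a_92 = 81
  a_93 = 168;  a_94 = 34;  a_95 = 377;  a_96 = 441;  a_97 = 626;  a_98 = 399
  a_99 = 887;  a_100 = 460;  a_101 = 949;  a_102 = 864;  a_103 = 393;  a_104 = 459
  a_105 = 768;  a_106 = 326;  a_107 = 239;  a_108 = 874;  a_109 = 822;  a_110 = 189
  a_111 = 945;  a_112 = 821;  a_113 = 903;  a_114 = 747;  a_115 = 27;  a_116 = 131
  a_117 = 312;  a_118 = 1005;  a_119 = 459;  a_120 = 77;  a_121 = 311;  a_122 = 526
  a_123 = 299;  a_124 = 471;  a_125 = 137;  a_126 = 935;  a_127 = 616;  a_128 = 836
  a_129 = 836;  a_130 = 373;  a_131 = 359;  a_132 = 525;  a_133 = 341;  a_134 = 68
  a_135 = 291;  a_136 = 403;  a_137 = 690;  a_138 = 679;  a_139 = 262;  a_140 = 606
  a_141 = 256;  a_142 = 523;  a_143 = 595;  a_144 = 188;  a_145 = 489;  a_146 = 656
  a_147 = 10;  a_148 = 699;  a_149 = 862;  a_150 = 178;  a_151 = 535;  a_152 = 80
  a_153 = 450;  a_154 = 450;  a_155 = 639;  a_156 = 952;  a_157 = 333;  a_158 = 83
  a_159 = 394;  a_160 = 836;  a_161 = 819;  a_162 = 74;  a_163 = 207;  a_164 = 152
  a_165 = 517;  a_166 = 912;  a_167 = 111;  a_168 = 2;  a_169 = 324;  a_170 = 168
  a_171 = 769;  a_172 = 606;  a_173 = 52;  a_174 = 907;  a_175 = 934;  a_176 = 690
  a_177 = 432;  a_178 = 223;  a_179 = 15;  a_180 = 514;  a_181 = 1002;  a_182 = 671
  a_183 = 788;  a_184 = 988;  a_185 = 700;  a_186 = 501;  a_187 = 359;  a_188 = 150
  a_189 = 659;  a_190 = 752;  a_191 = 932;  a_192 = 776;  a_193 = 213;  a_194 = 431
  a_195 = 78;  a_196 = 516;  a_197 = 611;  a_198 = 457;  a_199 = 860;  a_200 = 807
  a_201 = 454;  a_202 = 669;  a_203 = 957;  a_204 = 887
a_205 = 518·887 + 276·957 + 448·669 = 184
a_206 = 518·184 + 276·887 + 448·957 = 2

2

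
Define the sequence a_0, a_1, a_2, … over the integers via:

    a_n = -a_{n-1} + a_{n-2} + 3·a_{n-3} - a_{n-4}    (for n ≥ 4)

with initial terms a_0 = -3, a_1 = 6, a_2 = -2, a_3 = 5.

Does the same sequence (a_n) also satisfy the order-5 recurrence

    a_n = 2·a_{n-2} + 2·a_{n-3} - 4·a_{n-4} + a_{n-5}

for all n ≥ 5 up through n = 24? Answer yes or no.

yes

Terms a_0..a_24: -3, 6, -2, 5, 14, -21, 52, -36, 11, 130, -279, 478, -378, -111, 1446, -3169, 4660, -3380, -2913, 16682, -34395, 45718, -27154, -46995, 191390
n=5: candidate gives -21, actual a_5 = -21 ✓
n=6: candidate gives 52, actual a_6 = 52 ✓
n=7: candidate gives -36, actual a_7 = -36 ✓
n=8: candidate gives 11, actual a_8 = 11 ✓
n=9: candidate gives 130, actual a_9 = 130 ✓
n=10: candidate gives -279, actual a_10 = -279 ✓
n=11: candidate gives 478, actual a_11 = 478 ✓
n=12: candidate gives -378, actual a_12 = -378 ✓
n=13: candidate gives -111, actual a_13 = -111 ✓
n=14: candidate gives 1446, actual a_14 = 1446 ✓
n=15: candidate gives -3169, actual a_15 = -3169 ✓
n=16: candidate gives 4660, actual a_16 = 4660 ✓
n=17: candidate gives -3380, actual a_17 = -3380 ✓
n=18: candidate gives -2913, actual a_18 = -2913 ✓
n=19: candidate gives 16682, actual a_19 = 16682 ✓
n=20: candidate gives -34395, actual a_20 = -34395 ✓
n=21: candidate gives 45718, actual a_21 = 45718 ✓
n=22: candidate gives -27154, actual a_22 = -27154 ✓
n=23: candidate gives -46995, actual a_23 = -46995 ✓
n=24: candidate gives 191390, actual a_24 = 191390 ✓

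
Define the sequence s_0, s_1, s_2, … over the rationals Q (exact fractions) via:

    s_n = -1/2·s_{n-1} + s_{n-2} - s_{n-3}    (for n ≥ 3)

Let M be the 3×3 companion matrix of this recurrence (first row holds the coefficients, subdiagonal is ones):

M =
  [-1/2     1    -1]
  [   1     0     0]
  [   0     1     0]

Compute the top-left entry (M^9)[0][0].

(M^9)[0][0] is the top entry after applying M 9 times to the unit state (1, 0, 0). Equivalently it is h_{11} for the auxiliary sequence (h_n) obeying the same recurrence with h_2 = 1 and h_i = 0 for 0 ≤ i < 2:
h_3 = -1/2·1 + 1·0 + -1·0 = -1/2
h_4 = -1/2·-1/2 + 1·1 + -1·0 = 5/4
h_5 = -1/2·5/4 + 1·-1/2 + -1·1 = -17/8
h_6 = -1/2·-17/8 + 1·5/4 + -1·-1/2 = 45/16
h_7 = -1/2·45/16 + 1·-17/8 + -1·5/4 = -153/32
h_8 = -1/2·-153/32 + 1·45/16 + -1·-17/8 = 469/64
h_9 = -1/2·469/64 + 1·-153/32 + -1·45/16 = -1441/128
h_10 = -1/2·-1441/128 + 1·469/64 + -1·-153/32 = 4541/256
h_11 = -1/2·4541/256 + 1·-1441/128 + -1·469/64 = -14057/512

-14057/512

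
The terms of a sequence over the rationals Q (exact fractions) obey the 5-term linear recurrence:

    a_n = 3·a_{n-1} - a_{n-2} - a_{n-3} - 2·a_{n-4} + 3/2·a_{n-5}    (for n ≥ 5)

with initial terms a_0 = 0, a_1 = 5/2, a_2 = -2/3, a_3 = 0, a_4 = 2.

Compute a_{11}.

a_5 = 3·2 + -1·0 + -1·-2/3 + -2·5/2 + 3/2·0 = 5/3
a_6 = 3·5/3 + -1·2 + -1·0 + -2·-2/3 + 3/2·5/2 = 97/12
a_7 = 3·97/12 + -1·5/3 + -1·2 + -2·0 + 3/2·-2/3 = 235/12
a_8 = 3·235/12 + -1·97/12 + -1·5/3 + -2·2 + 3/2·0 = 45
a_9 = 3·45 + -1·235/12 + -1·97/12 + -2·5/3 + 3/2·2 = 107
a_10 = 3·107 + -1·45 + -1·235/12 + -2·97/12 + 3/2·5/3 = 971/4
a_11 = 3·971/4 + -1·107 + -1·45 + -2·235/12 + 3/2·97/12 = 13181/24

13181/24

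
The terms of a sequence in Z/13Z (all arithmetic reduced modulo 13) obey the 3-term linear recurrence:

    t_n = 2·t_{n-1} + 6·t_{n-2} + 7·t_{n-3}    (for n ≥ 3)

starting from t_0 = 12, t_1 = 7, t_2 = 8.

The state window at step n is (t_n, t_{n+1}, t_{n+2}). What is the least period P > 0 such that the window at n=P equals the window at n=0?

n=0: window = (12, 7, 8)
n=1: window = (7, 8, 12)
n=2: window = (8, 12, 4)
n=3: window = (12, 4, 6)
n=4: window = (4, 6, 3)
n=5: window = (6, 3, 5)
n=6: window = (3, 5, 5)
n=7: window = (5, 5, 9)
n=8: window = (5, 9, 5)
n=9: window = (9, 5, 8)
n=10: window = (5, 8, 5)
n=11: window = (8, 5, 2)
n=12: window = (5, 2, 12)
n=13: window = (2, 12, 6)
n=14: window = (12, 6, 7)
n=15: window = (6, 7, 4)
n=16: window = (7, 4, 1)
n=17: window = (4, 1, 10)
n=18: window = (1, 10, 2)
n=19: window = (10, 2, 6)
n=20: window = (2, 6, 3)
n=21: window = (6, 3, 4)
n=22: window = (3, 4, 3)
n=23: window = (4, 3, 12)
n=24: window = (3, 12, 5)
n=25: window = (12, 5, 12)
n=26: window = (5, 12, 8)
n=27: window = (12, 8, 6)
n=28: window = (8, 6, 1)
n=29: window = (6, 1, 3)
n=30: window = (1, 3, 2)
n=31: window = (3, 2, 3)
n=32: window = (2, 3, 0)
n=33: window = (3, 0, 6)
n=34: window = (0, 6, 7)
n=35: window = (6, 7, 11)
n=36: window = (7, 11, 2)
n=37: window = (11, 2, 2)
n=38: window = (2, 2, 2)
n=39: window = (2, 2, 4)
n=40: window = (2, 4, 8)
…
n=2194: window = (5, 0, 12)
n=2195: window = (0, 12, 7)
n=2196: window = (12, 7, 8)
window at n=2196 equals window at n=0 → period = 2196

2196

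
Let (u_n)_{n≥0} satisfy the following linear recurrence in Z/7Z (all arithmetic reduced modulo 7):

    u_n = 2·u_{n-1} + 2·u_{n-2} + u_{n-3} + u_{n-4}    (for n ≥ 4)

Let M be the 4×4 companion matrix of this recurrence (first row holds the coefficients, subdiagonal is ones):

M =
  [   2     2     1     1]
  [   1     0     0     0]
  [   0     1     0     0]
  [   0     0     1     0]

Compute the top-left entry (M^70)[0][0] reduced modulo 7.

6

(M^70)[0][0] is the top entry after applying M 70 times to the unit state (1, 0, 0, 0). Equivalently it is h_{73} for the auxiliary sequence (h_n) obeying the same recurrence with h_3 = 1 and h_i = 0 for 0 ≤ i < 3:
h_4 = 2·1 + 2·0 + 1·0 + 1·0 = 2
h_5 = 2·2 + 2·1 + 1·0 + 1·0 = 6
h_6 = 2·6 + 2·2 + 1·1 + 1·0 = 3
h_7 = 2·3 + 2·6 + 1·2 + 1·1 = 0
h_8 = 2·0 + 2·3 + 1·6 + 1·2 = 0
h_9 = 2·0 + 2·0 + 1·3 + 1·6 = 2
h_10 = 2·2 + 2·0 + 1·0 + 1·3 = 0
h_11 = 2·0 + 2·2 + 1·0 + 1·0 = 4
h_12 = 2·4 + 2·0 + 1·2 + 1·0 = 3
h_13 = 2·3 + 2·4 + 1·0 + 1·2 = 2
h_14 = 2·2 + 2·3 + 1·4 + 1·0 = 0
h_15 = 2·0 + 2·2 + 1·3 + 1·4 = 4
h_16 = 2·4 + 2·0 + 1·2 + 1·3 = 6
h_17 = 2·6 + 2·4 + 1·0 + 1·2 = 1
h_18 = 2·1 + 2·6 + 1·4 + 1·0 = 4
h_19 = 2·4 + 2·1 + 1·6 + 1·4 = 6
h_20 = 2·6 + 2·4 + 1·1 + 1·6 = 6
h_21 = 2·6 + 2·6 + 1·4 + 1·1 = 1
h_22 = 2·1 + 2·6 + 1·6 + 1·4 = 3
h_23 = 2·3 + 2·1 + 1·6 + 1·6 = 6
h_24 = 2·6 + 2·3 + 1·1 + 1·6 = 4
h_25 = 2·4 + 2·6 + 1·3 + 1·1 = 3
h_26 = 2·3 + 2·4 + 1·6 + 1·3 = 2
h_27 = 2·2 + 2·3 + 1·4 + 1·6 = 6
h_28 = 2·6 + 2·2 + 1·3 + 1·4 = 2
h_29 = 2·2 + 2·6 + 1·2 + 1·3 = 0
h_30 = 2·0 + 2·2 + 1·6 + 1·2 = 5
h_31 = 2·5 + 2·0 + 1·2 + 1·6 = 4
h_32 = 2·4 + 2·5 + 1·0 + 1·2 = 6
h_33 = 2·6 + 2·4 + 1·5 + 1·0 = 4
h_34 = 2·4 + 2·6 + 1·4 + 1·5 = 1
h_35 = 2·1 + 2·4 + 1·6 + 1·4 = 6
h_36 = 2·6 + 2·1 + 1·4 + 1·6 = 3
h_37 = 2·3 + 2·6 + 1·1 + 1·4 = 2
h_38 = 2·2 + 2·3 + 1·6 + 1·1 = 3
h_39 = 2·3 + 2·2 + 1·3 + 1·6 = 5
h_40 = 2·5 + 2·3 + 1·2 + 1·3 = 0
h_41 = 2·0 + 2·5 + 1·3 + 1·2 = 1
h_42 = 2·1 + 2·0 + 1·5 + 1·3 = 3
h_43 = 2·3 + 2·1 + 1·0 + 1·5 = 6
h_44 = 2·6 + 2·3 + 1·1 + 1·0 = 5
h_45 = 2·5 + 2·6 + 1·3 + 1·1 = 5
h_46 = 2·5 + 2·5 + 1·6 + 1·3 = 1
h_47 = 2·1 + 2·5 + 1·5 + 1·6 = 2
h_48 = 2·2 + 2·1 + 1·5 + 1·5 = 2
h_49 = 2·2 + 2·2 + 1·1 + 1·5 = 0
h_50 = 2·0 + 2·2 + 1·2 + 1·1 = 0
h_51 = 2·0 + 2·0 + 1·2 + 1·2 = 4
h_52 = 2·4 + 2·0 + 1·0 + 1·2 = 3
h_53 = 2·3 + 2·4 + 1·0 + 1·0 = 0
h_54 = 2·0 + 2·3 + 1·4 + 1·0 = 3
h_55 = 2·3 + 2·0 + 1·3 + 1·4 = 6
h_56 = 2·6 + 2·3 + 1·0 + 1·3 = 0
h_57 = 2·0 + 2·6 + 1·3 + 1·0 = 1
h_58 = 2·1 + 2·0 + 1·6 + 1·3 = 4
h_59 = 2·4 + 2·1 + 1·0 + 1·6 = 2
h_60 = 2·2 + 2·4 + 1·1 + 1·0 = 6
h_61 = 2·6 + 2·2 + 1·4 + 1·1 = 0
h_62 = 2·0 + 2·6 + 1·2 + 1·4 = 4
h_63 = 2·4 + 2·0 + 1·6 + 1·2 = 2
h_64 = 2·2 + 2·4 + 1·0 + 1·6 = 4
h_65 = 2·4 + 2·2 + 1·4 + 1·0 = 2
h_66 = 2·2 + 2·4 + 1·2 + 1·4 = 4
h_67 = 2·4 + 2·2 + 1·4 + 1·2 = 4
h_68 = 2·4 + 2·4 + 1·2 + 1·4 = 1
h_69 = 2·1 + 2·4 + 1·4 + 1·2 = 2
h_70 = 2·2 + 2·1 + 1·4 + 1·4 = 0
h_71 = 2·0 + 2·2 + 1·1 + 1·4 = 2
h_72 = 2·2 + 2·0 + 1·2 + 1·1 = 0
h_73 = 2·0 + 2·2 + 1·0 + 1·2 = 6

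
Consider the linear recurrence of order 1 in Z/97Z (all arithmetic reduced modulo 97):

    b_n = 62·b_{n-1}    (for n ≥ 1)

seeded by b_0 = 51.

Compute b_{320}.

b_1 = 62·51 = 58
b_2 = 62·58 = 7
b_3 = 62·7 = 46
b_4 = 62·46 = 39
b_5 = 62·39 = 90
b_6 = 62·90 = 51
(b_6) = (51) = (b_0), so the sequence has period 6.
320 ≡ 2 (mod 6), hence b_320 = b_2 = 7.

7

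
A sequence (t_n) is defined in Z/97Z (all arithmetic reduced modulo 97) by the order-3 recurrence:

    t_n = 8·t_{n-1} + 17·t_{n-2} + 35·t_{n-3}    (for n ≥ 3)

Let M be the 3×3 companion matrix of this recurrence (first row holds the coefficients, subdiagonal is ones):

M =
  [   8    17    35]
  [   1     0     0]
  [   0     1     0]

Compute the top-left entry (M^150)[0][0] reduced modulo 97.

28

(M^150)[0][0] is the top entry after applying M 150 times to the unit state (1, 0, 0). Equivalently it is h_{152} for the auxiliary sequence (h_n) obeying the same recurrence with h_2 = 1 and h_i = 0 for 0 ≤ i < 2:
h_3 = 8·1 + 17·0 + 35·0 = 8
h_4 = 8·8 + 17·1 + 35·0 = 81
h_5 = 8·81 + 17·8 + 35·1 = 43
h_6 = 8·43 + 17·81 + 35·8 = 61
h_7 = 8·61 + 17·43 + 35·81 = 77
h_8 = 8·77 + 17·61 + 35·43 = 54
Continuing the recurrence:
  h_9 = 93;  h_10 = 89;  h_11 = 12;  h_12 = 14;  h_13 = 36;  h_14 = 73
  h_15 = 37;  h_16 = 81;  h_17 = 49;  h_18 = 57;  h_19 = 50;  h_20 = 77
  h_21 = 66;  h_22 = 95;  h_23 = 18;  h_24 = 92;  h_25 = 2;  h_26 = 76
  h_27 = 79;  h_28 = 54;  h_29 = 70;  h_30 = 72;  h_31 = 67;  h_32 = 39
  h_33 = 91;  h_34 = 50;  h_35 = 14;  h_36 = 73;  h_37 = 50;  h_38 = 94
  h_39 = 83;  h_40 = 35;  h_41 = 34;  h_42 = 86;  h_43 = 66;  h_44 = 76
  h_45 = 84;  h_46 = 6;  h_47 = 62;  h_48 = 46;  h_49 = 80;  h_50 = 3
  h_51 = 84;  h_52 = 31;  h_53 = 35;  h_54 = 61;  h_55 = 34;  h_56 = 12
  h_57 = 93;  h_58 = 4;  h_59 = 93;  h_60 = 90;  h_61 = 16;  h_62 = 63
  h_63 = 46;  h_64 = 59;  h_65 = 64;  h_66 = 21;  h_67 = 23;  h_68 = 65
  h_69 = 94;  h_70 = 43;  h_71 = 46;  h_72 = 24;  h_73 = 54;  h_74 = 25
  h_75 = 18;  h_76 = 34;  h_77 = 95;  h_78 = 28;  h_79 = 22;  h_80 = 0
  h_81 = 93;  h_82 = 59;  h_83 = 16;  h_84 = 21;  h_85 = 80;  h_86 = 5
  h_87 = 1;  h_88 = 80;  h_89 = 56;  h_90 = 0;  h_91 = 66;  h_92 = 63
  h_93 = 74;  h_94 = 93;  h_95 = 36;  h_96 = 94;  h_97 = 60;  h_98 = 40
  h_99 = 71;  h_100 = 50;  h_101 = 0;  h_102 = 37;  h_103 = 9;  h_104 = 22
  h_105 = 72;  h_106 = 4;  h_107 = 86;  h_108 = 75;  h_109 = 68;  h_110 = 76
  h_111 = 24;  h_112 = 81;  h_113 = 30;  h_114 = 32;  h_115 = 12;  h_116 = 41
  h_117 = 3;  h_118 = 74;  h_119 = 41;  h_120 = 42;  h_121 = 34;  h_122 = 93
  h_123 = 76;  h_124 = 81;  h_125 = 54;  h_126 = 7;  h_127 = 26;  h_128 = 83
  h_129 = 90;  h_130 = 34;  h_131 = 51;  h_132 = 62;  h_133 = 31;  h_134 = 80
  h_135 = 39;  h_136 = 41;  h_137 = 8;  h_138 = 89;  h_139 = 52;  h_140 = 75
  h_141 = 40;  h_142 = 20;  h_143 = 70;  h_144 = 69;  h_145 = 17;  h_146 = 73
  h_147 = 87;  h_148 = 10;  h_149 = 40;  h_150 = 43
h_151 = 8·43 + 17·40 + 35·10 = 16
h_152 = 8·16 + 17·43 + 35·40 = 28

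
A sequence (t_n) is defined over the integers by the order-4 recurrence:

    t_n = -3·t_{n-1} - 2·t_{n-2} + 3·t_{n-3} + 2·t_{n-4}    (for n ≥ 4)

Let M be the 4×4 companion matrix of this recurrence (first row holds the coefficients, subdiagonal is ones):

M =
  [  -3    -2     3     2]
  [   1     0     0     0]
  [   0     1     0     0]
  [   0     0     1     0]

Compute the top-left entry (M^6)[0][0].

-34

(M^6)[0][0] is the top entry after applying M 6 times to the unit state (1, 0, 0, 0). Equivalently it is h_{9} for the auxiliary sequence (h_n) obeying the same recurrence with h_3 = 1 and h_i = 0 for 0 ≤ i < 3:
h_4 = -3·1 + -2·0 + 3·0 + 2·0 = -3
h_5 = -3·-3 + -2·1 + 3·0 + 2·0 = 7
h_6 = -3·7 + -2·-3 + 3·1 + 2·0 = -12
h_7 = -3·-12 + -2·7 + 3·-3 + 2·1 = 15
h_8 = -3·15 + -2·-12 + 3·7 + 2·-3 = -6
h_9 = -3·-6 + -2·15 + 3·-12 + 2·7 = -34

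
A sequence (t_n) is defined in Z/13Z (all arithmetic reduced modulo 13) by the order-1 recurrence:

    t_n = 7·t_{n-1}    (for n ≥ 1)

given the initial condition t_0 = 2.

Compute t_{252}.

2

t_1 = 7·2 = 1
t_2 = 7·1 = 7
t_3 = 7·7 = 10
t_4 = 7·10 = 5
t_5 = 7·5 = 9
t_6 = 7·9 = 11
t_7 = 7·11 = 12
t_8 = 7·12 = 6
t_9 = 7·6 = 3
t_10 = 7·3 = 8
t_11 = 7·8 = 4
t_12 = 7·4 = 2
(t_12) = (2) = (t_0), so the sequence has period 12.
252 ≡ 0 (mod 12), hence t_252 = t_0 = 2.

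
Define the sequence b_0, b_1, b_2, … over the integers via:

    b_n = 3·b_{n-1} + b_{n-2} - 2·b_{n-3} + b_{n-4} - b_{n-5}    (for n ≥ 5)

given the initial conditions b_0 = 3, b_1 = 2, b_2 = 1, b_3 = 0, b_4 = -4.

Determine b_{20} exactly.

b_5 = 3·-4 + 1·0 + -2·1 + 1·2 + -1·3 = -15
b_6 = 3·-15 + 1·-4 + -2·0 + 1·1 + -1·2 = -50
b_7 = 3·-50 + 1·-15 + -2·-4 + 1·0 + -1·1 = -158
b_8 = 3·-158 + 1·-50 + -2·-15 + 1·-4 + -1·0 = -498
b_9 = 3·-498 + 1·-158 + -2·-50 + 1·-15 + -1·-4 = -1563
b_10 = 3·-1563 + 1·-498 + -2·-158 + 1·-50 + -1·-15 = -4906
b_11 = 3·-4906 + 1·-1563 + -2·-498 + 1·-158 + -1·-50 = -15393
b_12 = 3·-15393 + 1·-4906 + -2·-1563 + 1·-498 + -1·-158 = -48299
b_13 = 3·-48299 + 1·-15393 + -2·-4906 + 1·-1563 + -1·-498 = -151543
b_14 = 3·-151543 + 1·-48299 + -2·-15393 + 1·-4906 + -1·-1563 = -475485
b_15 = 3·-475485 + 1·-151543 + -2·-48299 + 1·-15393 + -1·-4906 = -1491887
b_16 = 3·-1491887 + 1·-475485 + -2·-151543 + 1·-48299 + -1·-15393 = -4680966
b_17 = 3·-4680966 + 1·-1491887 + -2·-475485 + 1·-151543 + -1·-48299 = -14687059
b_18 = 3·-14687059 + 1·-4680966 + -2·-1491887 + 1·-475485 + -1·-151543 = -46082311
b_19 = 3·-46082311 + 1·-14687059 + -2·-4680966 + 1·-1491887 + -1·-475485 = -144588462
b_20 = 3·-144588462 + 1·-46082311 + -2·-14687059 + 1·-4680966 + -1·-1491887 = -453662658

-453662658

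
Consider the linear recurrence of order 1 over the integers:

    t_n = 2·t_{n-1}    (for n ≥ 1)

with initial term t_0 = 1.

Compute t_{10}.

1024

t_1 = 2·1 = 2
t_2 = 2·2 = 4
t_3 = 2·4 = 8
t_4 = 2·8 = 16
t_5 = 2·16 = 32
t_6 = 2·32 = 64
t_7 = 2·64 = 128
t_8 = 2·128 = 256
t_9 = 2·256 = 512
t_10 = 2·512 = 1024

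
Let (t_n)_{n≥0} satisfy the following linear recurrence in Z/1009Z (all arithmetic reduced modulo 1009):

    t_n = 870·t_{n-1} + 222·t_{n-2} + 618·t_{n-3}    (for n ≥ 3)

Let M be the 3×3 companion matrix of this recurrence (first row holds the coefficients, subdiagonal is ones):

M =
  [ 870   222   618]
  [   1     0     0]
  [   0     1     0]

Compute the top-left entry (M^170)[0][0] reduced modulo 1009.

(M^170)[0][0] is the top entry after applying M 170 times to the unit state (1, 0, 0). Equivalently it is h_{172} for the auxiliary sequence (h_n) obeying the same recurrence with h_2 = 1 and h_i = 0 for 0 ≤ i < 2:
h_3 = 870·1 + 222·0 + 618·0 = 870
h_4 = 870·870 + 222·1 + 618·0 = 372
h_5 = 870·372 + 222·870 + 618·1 = 790
h_6 = 870·790 + 222·372 + 618·870 = 889
h_7 = 870·889 + 222·790 + 618·372 = 194
h_8 = 870·194 + 222·889 + 618·790 = 744
Continuing the recurrence:
  h_9 = 698;  h_10 = 364;  h_11 = 121;  h_12 = 943;  h_13 = 666;  h_14 = 849
  h_15 = 152;  h_16 = 781;  h_17 = 862;  h_18 = 186;  h_19 = 390;  h_20 = 163
  h_21 = 278;  h_22 = 440;  h_23 = 390;  h_24 = 357;  h_25 = 123;  h_26 = 477
  h_27 = 9;  h_28 = 46;  h_29 = 807;  h_30 = 465;  h_31 = 678;  h_32 = 187
  h_33 = 221;  h_34 = 974;  h_35 = 990;  h_36 = 279;  h_37 = 956;  h_38 = 50
  h_39 = 338;  h_40 = 985;  h_41 = 300;  h_42 = 416;  h_43 = 1007;  h_44 = 555
  h_45 = 906;  h_46 = 76;  h_47 = 806;  h_48 = 606;  h_49 = 406;  h_50 = 67
  h_51 = 268;  h_52 = 496;  h_53 = 679;  h_54 = 744;  h_55 = 700;  h_56 = 143
  h_57 = 5;  h_58 = 520;  h_59 = 51;  h_60 = 451;  h_61 = 590;  h_62 = 189
  h_63 = 7;  h_64 = 996;  h_65 = 92;  h_66 = 760;  h_67 = 587;  h_68 = 705
  h_69 = 526;  h_70 = 184;  h_71 = 188;  h_72 = 760;  h_73 = 367;  h_74 = 812
  h_75 = 380;  h_76 = 91;  h_77 = 415;  h_78 = 602;  h_79 = 114;  h_80 = 938
  h_81 = 586;  h_82 = 479;  h_83 = 462;  h_84 = 668;  h_85 = 7;  h_86 = 987
  h_87 = 719;  h_88 = 401;  h_89 = 482;  h_90 = 208;  h_91 = 3;  h_92 = 575
  h_93 = 853;  h_94 = 847;  h_95 = 176;  h_96 = 568;  h_97 = 255;  h_98 = 646
  h_99 = 5;  h_100 = 634;  h_101 = 431;  h_102 = 182;  h_103 = 74;  h_104 = 839
  h_105 = 175;  h_106 = 820;  h_107 = 421;  h_108 = 610;  h_109 = 842;  h_110 = 76
  h_111 = 408;  h_112 = 232;  h_113 = 360;  h_114 = 349;  h_115 = 228;  h_116 = 881
  h_117 = 561;  h_118 = 203;  h_119 = 68;  h_120 = 910;  h_121 = 943;  h_122 = 968
  h_123 = 495;  h_124 = 367;  h_125 = 242;  h_126 = 596;  h_127 = 931;  h_128 = 100
  h_129 = 106;  h_130 = 631;  h_131 = 650;  h_132 = 214;  h_133 = 12;  h_134 = 553
  h_135 = 536;  h_136 = 183;  h_137 = 430;  h_138 = 323;  h_139 = 199;  h_140 = 22
  h_141 = 592;  h_142 = 173;  h_143 = 902;  h_144 = 400;  h_145 = 317;  h_146 = 809
  h_147 = 296;  h_148 = 381;  h_149 = 143;  h_150 = 428;  h_151 = 867;  h_152 = 319
  h_153 = 965;  h_154 = 277;  h_155 = 548;  h_156 = 508;  h_157 = 250;  h_158 = 982
  h_159 = 876;  h_160 = 508;  h_161 = 220;  h_162 = 2;  h_163 = 275;  h_164 = 306
  h_165 = 581;  h_166 = 728;  h_167 = 972;  h_168 = 128;  h_169 = 118;  h_170 = 247
h_171 = 870·247 + 222·118 + 618·128 = 337
h_172 = 870·337 + 222·247 + 618·118 = 195

195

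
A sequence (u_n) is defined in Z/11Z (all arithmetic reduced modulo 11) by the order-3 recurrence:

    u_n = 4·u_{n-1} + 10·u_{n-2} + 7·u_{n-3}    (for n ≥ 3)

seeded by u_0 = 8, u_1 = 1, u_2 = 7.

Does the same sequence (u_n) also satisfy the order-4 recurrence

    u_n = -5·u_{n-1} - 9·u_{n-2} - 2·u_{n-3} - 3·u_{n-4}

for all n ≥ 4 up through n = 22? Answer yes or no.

yes

Terms u_0..u_22: 8, 1, 7, 6, 2, 7, 2, 4, 8, 9, 1, 7, 2, 8, 2, 3, 0, 0, 10, 7, 7, 3, 10
n=4: candidate gives 2, actual u_4 = 2 ✓
n=5: candidate gives 7, actual u_5 = 7 ✓
n=6: candidate gives 2, actual u_6 = 2 ✓
n=7: candidate gives 4, actual u_7 = 4 ✓
n=8: candidate gives 8, actual u_8 = 8 ✓
n=9: candidate gives 9, actual u_9 = 9 ✓
n=10: candidate gives 1, actual u_10 = 1 ✓
n=11: candidate gives 7, actual u_11 = 7 ✓
n=12: candidate gives 2, actual u_12 = 2 ✓
n=13: candidate gives 8, actual u_13 = 8 ✓
n=14: candidate gives 2, actual u_14 = 2 ✓
n=15: candidate gives 3, actual u_15 = 3 ✓
n=16: candidate gives 0, actual u_16 = 0 ✓
n=17: candidate gives 0, actual u_17 = 0 ✓
n=18: candidate gives 10, actual u_18 = 10 ✓
n=19: candidate gives 7, actual u_19 = 7 ✓
n=20: candidate gives 7, actual u_20 = 7 ✓
n=21: candidate gives 3, actual u_21 = 3 ✓
n=22: candidate gives 10, actual u_22 = 10 ✓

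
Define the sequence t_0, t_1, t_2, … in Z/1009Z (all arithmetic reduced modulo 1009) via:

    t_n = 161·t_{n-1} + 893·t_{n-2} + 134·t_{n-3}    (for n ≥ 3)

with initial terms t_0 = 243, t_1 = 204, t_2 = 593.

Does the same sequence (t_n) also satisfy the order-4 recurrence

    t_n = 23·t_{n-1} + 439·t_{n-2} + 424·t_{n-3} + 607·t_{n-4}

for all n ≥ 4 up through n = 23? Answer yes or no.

Terms t_0..t_23: 243, 204, 593, 444, 771, 739, 247, 853, 862, 284, 503, 89, 91, 90, 725, 426, 582, 176, 755, 534, 789, 779, 515, 404
n=4: candidate gives 36, actual t_4 = 771 ✗

no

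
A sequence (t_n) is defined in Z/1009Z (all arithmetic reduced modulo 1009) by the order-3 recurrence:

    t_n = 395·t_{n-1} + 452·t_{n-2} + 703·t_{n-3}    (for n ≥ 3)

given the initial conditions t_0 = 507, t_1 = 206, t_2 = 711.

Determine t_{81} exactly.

t_3 = 395·711 + 452·206 + 703·507 = 871
t_4 = 395·871 + 452·711 + 703·206 = 8
t_5 = 395·8 + 452·871 + 703·711 = 693
t_6 = 395·693 + 452·8 + 703·871 = 735
t_7 = 395·735 + 452·693 + 703·8 = 758
t_8 = 395·758 + 452·735 + 703·693 = 837
t_9 = 395·837 + 452·758 + 703·735 = 325
t_10 = 395·325 + 452·837 + 703·758 = 303
t_11 = 395·303 + 452·325 + 703·837 = 373
t_12 = 395·373 + 452·303 + 703·325 = 194
t_13 = 395·194 + 452·373 + 703·303 = 149
t_14 = 395·149 + 452·194 + 703·373 = 117
t_15 = 395·117 + 452·149 + 703·194 = 722
t_16 = 395·722 + 452·117 + 703·149 = 879
t_17 = 395·879 + 452·722 + 703·117 = 59
t_18 = 395·59 + 452·879 + 703·722 = 908
t_19 = 395·908 + 452·59 + 703·879 = 319
t_20 = 395·319 + 452·908 + 703·59 = 750
t_21 = 395·750 + 452·319 + 703·908 = 141
t_22 = 395·141 + 452·750 + 703·319 = 435
t_23 = 395·435 + 452·141 + 703·750 = 3
t_24 = 395·3 + 452·435 + 703·141 = 282
t_25 = 395·282 + 452·3 + 703·435 = 825
t_26 = 395·825 + 452·282 + 703·3 = 389
t_27 = 395·389 + 452·825 + 703·282 = 339
t_28 = 395·339 + 452·389 + 703·825 = 779
t_29 = 395·779 + 452·339 + 703·389 = 857
t_30 = 395·857 + 452·779 + 703·339 = 660
t_31 = 395·660 + 452·857 + 703·779 = 36
t_32 = 395·36 + 452·660 + 703·857 = 857
t_33 = 395·857 + 452·36 + 703·660 = 468
t_34 = 395·468 + 452·857 + 703·36 = 204
t_35 = 395·204 + 452·468 + 703·857 = 613
t_36 = 395·613 + 452·204 + 703·468 = 434
t_37 = 395·434 + 452·613 + 703·204 = 644
t_38 = 395·644 + 452·434 + 703·613 = 630
t_39 = 395·630 + 452·644 + 703·434 = 507
t_40 = 395·507 + 452·630 + 703·644 = 396
t_41 = 395·396 + 452·507 + 703·630 = 85
t_42 = 395·85 + 452·396 + 703·507 = 921
t_43 = 395·921 + 452·85 + 703·396 = 537
t_44 = 395·537 + 452·921 + 703·85 = 24
t_45 = 395·24 + 452·537 + 703·921 = 648
t_46 = 395·648 + 452·24 + 703·537 = 577
t_47 = 395·577 + 452·648 + 703·24 = 895
t_48 = 395·895 + 452·577 + 703·648 = 333
t_49 = 395·333 + 452·895 + 703·577 = 309
t_50 = 395·309 + 452·333 + 703·895 = 719
t_51 = 395·719 + 452·309 + 703·333 = 913
t_52 = 395·913 + 452·719 + 703·309 = 804
t_53 = 395·804 + 452·913 + 703·719 = 697
t_54 = 395·697 + 452·804 + 703·913 = 141
t_55 = 395·141 + 452·697 + 703·804 = 608
t_56 = 395·608 + 452·141 + 703·697 = 809
t_57 = 395·809 + 452·608 + 703·141 = 311
t_58 = 395·311 + 452·809 + 703·608 = 774
t_59 = 395·774 + 452·311 + 703·809 = 984
t_60 = 395·984 + 452·774 + 703·311 = 629
t_61 = 395·629 + 452·984 + 703·774 = 311
t_62 = 395·311 + 452·629 + 703·984 = 104
t_63 = 395·104 + 452·311 + 703·629 = 277
t_64 = 395·277 + 452·104 + 703·311 = 717
t_65 = 395·717 + 452·277 + 703·104 = 238
t_66 = 395·238 + 452·717 + 703·277 = 362
t_67 = 395·362 + 452·238 + 703·717 = 894
t_68 = 395·894 + 452·362 + 703·238 = 975
t_69 = 395·975 + 452·894 + 703·362 = 393
t_70 = 395·393 + 452·975 + 703·894 = 500
t_71 = 395·500 + 452·393 + 703·975 = 102
t_72 = 395·102 + 452·500 + 703·393 = 736
t_73 = 395·736 + 452·102 + 703·500 = 186
t_74 = 395·186 + 452·736 + 703·102 = 591
t_75 = 395·591 + 452·186 + 703·736 = 482
t_76 = 395·482 + 452·591 + 703·186 = 33
t_77 = 395·33 + 452·482 + 703·591 = 612
t_78 = 395·612 + 452·33 + 703·482 = 192
t_79 = 395·192 + 452·612 + 703·33 = 315
t_80 = 395·315 + 452·192 + 703·612 = 730
t_81 = 395·730 + 452·315 + 703·192 = 666

666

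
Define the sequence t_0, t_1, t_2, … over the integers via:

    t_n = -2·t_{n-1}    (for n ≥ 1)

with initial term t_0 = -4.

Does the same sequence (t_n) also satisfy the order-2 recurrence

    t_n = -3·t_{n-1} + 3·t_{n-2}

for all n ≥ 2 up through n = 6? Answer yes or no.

Terms t_0..t_6: -4, 8, -16, 32, -64, 128, -256
n=2: candidate gives -36, actual t_2 = -16 ✗

no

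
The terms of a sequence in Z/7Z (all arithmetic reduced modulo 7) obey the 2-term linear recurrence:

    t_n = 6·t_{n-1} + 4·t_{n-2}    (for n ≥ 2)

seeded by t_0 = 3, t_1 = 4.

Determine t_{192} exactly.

t_2 = 6·4 + 4·3 = 1
t_3 = 6·1 + 4·4 = 1
t_4 = 6·1 + 4·1 = 3
t_5 = 6·3 + 4·1 = 1
t_6 = 6·1 + 4·3 = 4
t_7 = 6·4 + 4·1 = 0
t_8 = 6·0 + 4·4 = 2
t_9 = 6·2 + 4·0 = 5
t_10 = 6·5 + 4·2 = 3
t_11 = 6·3 + 4·5 = 3
t_12 = 6·3 + 4·3 = 2
t_13 = 6·2 + 4·3 = 3
t_14 = 6·3 + 4·2 = 5
t_15 = 6·5 + 4·3 = 0
t_16 = 6·0 + 4·5 = 6
t_17 = 6·6 + 4·0 = 1
t_18 = 6·1 + 4·6 = 2
t_19 = 6·2 + 4·1 = 2
t_20 = 6·2 + 4·2 = 6
t_21 = 6·6 + 4·2 = 2
t_22 = 6·2 + 4·6 = 1
t_23 = 6·1 + 4·2 = 0
t_24 = 6·0 + 4·1 = 4
t_25 = 6·4 + 4·0 = 3
t_26 = 6·3 + 4·4 = 6
t_27 = 6·6 + 4·3 = 6
t_28 = 6·6 + 4·6 = 4
t_29 = 6·4 + 4·6 = 6
t_30 = 6·6 + 4·4 = 3
t_31 = 6·3 + 4·6 = 0
t_32 = 6·0 + 4·3 = 5
t_33 = 6·5 + 4·0 = 2
t_34 = 6·2 + 4·5 = 4
t_35 = 6·4 + 4·2 = 4
t_36 = 6·4 + 4·4 = 5
t_37 = 6·5 + 4·4 = 4
t_38 = 6·4 + 4·5 = 2
t_39 = 6·2 + 4·4 = 0
t_40 = 6·0 + 4·2 = 1
t_41 = 6·1 + 4·0 = 6
t_42 = 6·6 + 4·1 = 5
t_43 = 6·5 + 4·6 = 5
t_44 = 6·5 + 4·5 = 1
t_45 = 6·1 + 4·5 = 5
t_46 = 6·5 + 4·1 = 6
t_47 = 6·6 + 4·5 = 0
t_48 = 6·0 + 4·6 = 3
t_49 = 6·3 + 4·0 = 4
(t_48, t_49) = (3, 4) = (t_0, t_1), so the sequence has period 48.
192 ≡ 0 (mod 48), hence t_192 = t_0 = 3.

3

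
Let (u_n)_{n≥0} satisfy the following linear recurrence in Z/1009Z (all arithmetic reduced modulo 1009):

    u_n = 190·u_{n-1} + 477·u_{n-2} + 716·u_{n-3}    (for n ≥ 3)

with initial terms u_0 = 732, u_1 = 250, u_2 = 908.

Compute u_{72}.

266

u_3 = 190·908 + 477·250 + 716·732 = 610
u_4 = 190·610 + 477·908 + 716·250 = 527
u_5 = 190·527 + 477·610 + 716·908 = 949
u_6 = 190·949 + 477·527 + 716·610 = 709
u_7 = 190·709 + 477·949 + 716·527 = 111
u_8 = 190·111 + 477·709 + 716·949 = 506
u_9 = 190·506 + 477·111 + 716·709 = 881
u_10 = 190·881 + 477·506 + 716·111 = 881
u_11 = 190·881 + 477·881 + 716·506 = 454
u_12 = 190·454 + 477·881 + 716·881 = 150
u_13 = 190·150 + 477·454 + 716·881 = 42
u_14 = 190·42 + 477·150 + 716·454 = 994
u_15 = 190·994 + 477·42 + 716·150 = 477
u_16 = 190·477 + 477·994 + 716·42 = 539
u_17 = 190·539 + 477·477 + 716·994 = 355
u_18 = 190·355 + 477·539 + 716·477 = 145
u_19 = 190·145 + 477·355 + 716·539 = 616
u_20 = 190·616 + 477·145 + 716·355 = 461
u_21 = 190·461 + 477·616 + 716·145 = 922
u_22 = 190·922 + 477·461 + 716·616 = 681
u_23 = 190·681 + 477·922 + 716·461 = 241
u_24 = 190·241 + 477·681 + 716·922 = 590
u_25 = 190·590 + 477·241 + 716·681 = 281
u_26 = 190·281 + 477·590 + 716·241 = 858
u_27 = 190·858 + 477·281 + 716·590 = 80
u_28 = 190·80 + 477·858 + 716·281 = 82
u_29 = 190·82 + 477·80 + 716·858 = 110
u_30 = 190·110 + 477·82 + 716·80 = 250
u_31 = 190·250 + 477·110 + 716·82 = 269
u_32 = 190·269 + 477·250 + 716·110 = 906
u_33 = 190·906 + 477·269 + 716·250 = 178
u_34 = 190·178 + 477·906 + 716·269 = 718
u_35 = 190·718 + 477·178 + 716·906 = 264
u_36 = 190·264 + 477·718 + 716·178 = 459
u_37 = 190·459 + 477·264 + 716·718 = 746
u_38 = 190·746 + 477·459 + 716·264 = 811
u_39 = 190·811 + 477·746 + 716·459 = 97
u_40 = 190·97 + 477·811 + 716·746 = 34
u_41 = 190·34 + 477·97 + 716·811 = 762
u_42 = 190·762 + 477·34 + 716·97 = 398
u_43 = 190·398 + 477·762 + 716·34 = 307
u_44 = 190·307 + 477·398 + 716·762 = 694
u_45 = 190·694 + 477·307 + 716·398 = 245
u_46 = 190·245 + 477·694 + 716·307 = 72
u_47 = 190·72 + 477·245 + 716·694 = 860
u_48 = 190·860 + 477·72 + 716·245 = 843
u_49 = 190·843 + 477·860 + 716·72 = 398
u_50 = 190·398 + 477·843 + 716·860 = 744
u_51 = 190·744 + 477·398 + 716·843 = 460
u_52 = 190·460 + 477·744 + 716·398 = 776
u_53 = 190·776 + 477·460 + 716·744 = 545
u_54 = 190·545 + 477·776 + 716·460 = 907
u_55 = 190·907 + 477·545 + 716·776 = 100
u_56 = 190·100 + 477·907 + 716·545 = 353
u_57 = 190·353 + 477·100 + 716·907 = 369
u_58 = 190·369 + 477·353 + 716·100 = 328
u_59 = 190·328 + 477·369 + 716·353 = 707
u_60 = 190·707 + 477·328 + 716·369 = 40
u_61 = 190·40 + 477·707 + 716·328 = 521
u_62 = 190·521 + 477·40 + 716·707 = 720
u_63 = 190·720 + 477·521 + 716·40 = 267
u_64 = 190·267 + 477·720 + 716·521 = 366
u_65 = 190·366 + 477·267 + 716·720 = 65
u_66 = 190·65 + 477·366 + 716·267 = 738
u_67 = 190·738 + 477·65 + 716·366 = 420
u_68 = 190·420 + 477·738 + 716·65 = 100
u_69 = 190·100 + 477·420 + 716·738 = 79
u_70 = 190·79 + 477·100 + 716·420 = 190
u_71 = 190·190 + 477·79 + 716·100 = 87
u_72 = 190·87 + 477·190 + 716·79 = 266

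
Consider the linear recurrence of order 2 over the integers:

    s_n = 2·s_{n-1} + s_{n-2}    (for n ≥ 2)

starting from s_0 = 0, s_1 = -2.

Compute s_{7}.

-338

s_2 = 2·-2 + 1·0 = -4
s_3 = 2·-4 + 1·-2 = -10
s_4 = 2·-10 + 1·-4 = -24
s_5 = 2·-24 + 1·-10 = -58
s_6 = 2·-58 + 1·-24 = -140
s_7 = 2·-140 + 1·-58 = -338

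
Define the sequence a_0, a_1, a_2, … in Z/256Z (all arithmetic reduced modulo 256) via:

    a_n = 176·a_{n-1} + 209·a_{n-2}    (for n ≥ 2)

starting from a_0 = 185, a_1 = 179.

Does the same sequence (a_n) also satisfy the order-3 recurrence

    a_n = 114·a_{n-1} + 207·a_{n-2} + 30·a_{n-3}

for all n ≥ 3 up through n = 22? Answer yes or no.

Terms a_0..a_22: 185, 179, 25, 83, 121, 243, 217, 147, 57, 51, 153, 211, 249, 115, 89, 19, 185, 179, 25, 83, 121, 243, 217
n=3: candidate gives 141, actual a_3 = 83 ✗

no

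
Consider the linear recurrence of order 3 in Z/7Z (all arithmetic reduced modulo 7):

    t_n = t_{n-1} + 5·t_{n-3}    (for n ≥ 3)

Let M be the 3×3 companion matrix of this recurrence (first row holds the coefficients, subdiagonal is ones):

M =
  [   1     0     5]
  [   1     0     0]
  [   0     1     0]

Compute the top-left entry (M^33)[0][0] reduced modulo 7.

5

(M^33)[0][0] is the top entry after applying M 33 times to the unit state (1, 0, 0). Equivalently it is h_{35} for the auxiliary sequence (h_n) obeying the same recurrence with h_2 = 1 and h_i = 0 for 0 ≤ i < 2:
h_3 = 1·1 + 0·0 + 5·0 = 1
h_4 = 1·1 + 0·1 + 5·0 = 1
h_5 = 1·1 + 0·1 + 5·1 = 6
h_6 = 1·6 + 0·1 + 5·1 = 4
h_7 = 1·4 + 0·6 + 5·1 = 2
h_8 = 1·2 + 0·4 + 5·6 = 4
h_9 = 1·4 + 0·2 + 5·4 = 3
h_10 = 1·3 + 0·4 + 5·2 = 6
h_11 = 1·6 + 0·3 + 5·4 = 5
h_12 = 1·5 + 0·6 + 5·3 = 6
h_13 = 1·6 + 0·5 + 5·6 = 1
h_14 = 1·1 + 0·6 + 5·5 = 5
h_15 = 1·5 + 0·1 + 5·6 = 0
h_16 = 1·0 + 0·5 + 5·1 = 5
h_17 = 1·5 + 0·0 + 5·5 = 2
h_18 = 1·2 + 0·5 + 5·0 = 2
h_19 = 1·2 + 0·2 + 5·5 = 6
h_20 = 1·6 + 0·2 + 5·2 = 2
h_21 = 1·2 + 0·6 + 5·2 = 5
h_22 = 1·5 + 0·2 + 5·6 = 0
h_23 = 1·0 + 0·5 + 5·2 = 3
h_24 = 1·3 + 0·0 + 5·5 = 0
h_25 = 1·0 + 0·3 + 5·0 = 0
h_26 = 1·0 + 0·0 + 5·3 = 1
h_27 = 1·1 + 0·0 + 5·0 = 1
h_28 = 1·1 + 0·1 + 5·0 = 1
h_29 = 1·1 + 0·1 + 5·1 = 6
h_30 = 1·6 + 0·1 + 5·1 = 4
h_31 = 1·4 + 0·6 + 5·1 = 2
h_32 = 1·2 + 0·4 + 5·6 = 4
h_33 = 1·4 + 0·2 + 5·4 = 3
h_34 = 1·3 + 0·4 + 5·2 = 6
h_35 = 1·6 + 0·3 + 5·4 = 5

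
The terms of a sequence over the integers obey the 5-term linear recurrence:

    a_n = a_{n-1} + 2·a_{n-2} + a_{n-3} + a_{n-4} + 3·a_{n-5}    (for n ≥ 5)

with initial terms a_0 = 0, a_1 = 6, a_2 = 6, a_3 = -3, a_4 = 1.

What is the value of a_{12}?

3289

a_5 = 1·1 + 2·-3 + 1·6 + 1·6 + 3·0 = 7
a_6 = 1·7 + 2·1 + 1·-3 + 1·6 + 3·6 = 30
a_7 = 1·30 + 2·7 + 1·1 + 1·-3 + 3·6 = 60
a_8 = 1·60 + 2·30 + 1·7 + 1·1 + 3·-3 = 119
a_9 = 1·119 + 2·60 + 1·30 + 1·7 + 3·1 = 279
a_10 = 1·279 + 2·119 + 1·60 + 1·30 + 3·7 = 628
a_11 = 1·628 + 2·279 + 1·119 + 1·60 + 3·30 = 1455
a_12 = 1·1455 + 2·628 + 1·279 + 1·119 + 3·60 = 3289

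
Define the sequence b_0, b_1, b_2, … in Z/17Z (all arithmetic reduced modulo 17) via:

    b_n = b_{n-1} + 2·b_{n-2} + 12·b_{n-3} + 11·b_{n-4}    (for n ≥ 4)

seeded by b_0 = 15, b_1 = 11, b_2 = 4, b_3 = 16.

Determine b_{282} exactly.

9

b_4 = 1·16 + 2·4 + 12·11 + 11·15 = 15
b_5 = 1·15 + 2·16 + 12·4 + 11·11 = 12
b_6 = 1·12 + 2·15 + 12·16 + 11·4 = 6
b_7 = 1·6 + 2·12 + 12·15 + 11·16 = 12
b_8 = 1·12 + 2·6 + 12·12 + 11·15 = 10
b_9 = 1·10 + 2·12 + 12·6 + 11·12 = 0
Continuing the recurrence:
  b_10 = 9;  b_11 = 6;  b_12 = 15;  b_13 = 16;  b_14 = 13;  b_15 = 2
  b_16 = 11;  b_17 = 7;  b_18 = 9;  b_19 = 7;  b_20 = 9;  b_21 = 4
  b_22 = 1;  b_23 = 7;  b_24 = 3;  b_25 = 5;  b_26 = 4;  b_27 = 8
  b_28 = 7;  b_29 = 7;  b_30 = 8;  b_31 = 7;  b_32 = 14;  b_33 = 14
  b_34 = 10;  b_35 = 11;  b_36 = 13;  b_37 = 3;  b_38 = 16;  b_39 = 10
  b_40 = 0;  b_41 = 7;  b_42 = 14;  b_43 = 2;  b_44 = 12;  b_45 = 6
  b_46 = 4;  b_47 = 12;  b_48 = 3;  b_49 = 5;  b_50 = 12;  b_51 = 3
  b_52 = 1;  b_53 = 2;  b_54 = 2;  b_55 = 0;  b_56 = 5;  b_57 = 0
  b_58 = 15;  b_59 = 7;  b_60 = 7;  b_61 = 14;  b_62 = 5;  b_63 = 7
  b_64 = 7;  b_65 = 14;  b_66 = 14;  b_67 = 16;  b_68 = 0;  b_69 = 14
  b_70 = 3;  b_71 = 3;  b_72 = 7;  b_73 = 16;  b_74 = 14;  b_75 = 10
  b_76 = 1;  b_77 = 8;  b_78 = 12;  b_79 = 14;  b_80 = 9;  b_81 = 14
  b_82 = 9;  b_83 = 10;  b_84 = 6;  b_85 = 16;  b_86 = 9;  b_87 = 2
  b_88 = 6;  b_89 = 5;  b_90 = 4;  b_91 = 6;  b_92 = 4;  b_93 = 0
  b_94 = 5;  b_95 = 0;  b_96 = 3;  b_97 = 12;  b_98 = 5;  b_99 = 14
  b_100 = 14;  b_101 = 13;  b_102 = 9;  b_103 = 0;  b_104 = 5;  b_105 = 1
  b_106 = 8;  b_107 = 2;  b_108 = 0;  b_109 = 9;  b_110 = 2;  b_111 = 8
  b_112 = 1;  b_113 = 4;  b_114 = 5;  b_115 = 11;  b_116 = 12;  b_117 = 2
  b_118 = 9;  b_119 = 6;  b_120 = 10;  b_121 = 16;  b_122 = 3;  b_123 = 0
  b_124 = 2;  b_125 = 10;  b_126 = 13;  b_127 = 6;  b_128 = 4;  b_129 = 10
  b_130 = 12;  b_131 = 10;  b_132 = 11;  b_133 = 13;  b_134 = 15;  b_135 = 11
  b_136 = 12;  b_137 = 0;  b_138 = 15;  b_139 = 8;  b_140 = 0;  b_141 = 9
  b_142 = 15;  b_143 = 2;  b_144 = 4;  b_145 = 15;  b_146 = 8;  b_147 = 6
  b_148 = 8;  b_149 = 9;  b_150 = 15;  b_151 = 8;  b_152 = 13;  b_153 = 2
  b_154 = 0;  b_155 = 10;  b_156 = 7;  b_157 = 15;  b_158 = 13;  b_159 = 16
  b_160 = 10;  b_161 = 6;  b_162 = 4;  b_163 = 6;  b_164 = 9;  b_165 = 16
  b_166 = 14;  b_167 = 16;  b_168 = 12;  b_169 = 14;  b_170 = 10;  b_171 = 1
  b_172 = 15;  b_173 = 2;  b_174 = 1;  b_175 = 9;  b_176 = 13;  b_177 = 14
  b_178 = 6;  b_179 = 0;  b_180 = 0;  b_181 = 5;  b_182 = 3;  b_183 = 13
  b_184 = 11;  b_185 = 9;  b_186 = 16;  b_187 = 3;  b_188 = 9;  b_189 = 0
  b_190 = 9;  b_191 = 14;  b_192 = 12;  b_193 = 12;  b_194 = 14;  b_195 = 13
  b_196 = 11;  b_197 = 14;  b_198 = 6;  b_199 = 3;  b_200 = 15;  b_201 = 9
  b_202 = 5;  b_203 = 15;  b_204 = 9;  b_205 = 11;  b_206 = 9;  b_207 = 15
  b_208 = 9;  b_209 = 13;  b_210 = 4;  b_211 = 14;  b_212 = 5;  b_213 = 3
  b_214 = 4;  b_215 = 3;  b_216 = 0;  b_217 = 2;  b_218 = 14;  b_219 = 0
  b_220 = 1;  b_221 = 4;  b_222 = 7;  b_223 = 10;  b_224 = 15;  b_225 = 10
  b_226 = 16;  b_227 = 3;  b_228 = 14;  b_229 = 16;  b_230 = 1;  b_231 = 13
  b_232 = 4;  b_233 = 14;  b_234 = 2;  b_235 = 0;  b_236 = 12;  b_237 = 3
  b_238 = 15;  b_239 = 12;  b_240 = 6;  b_241 = 5;  b_242 = 3;  b_243 = 13
  b_244 = 9;  b_245 = 7;  b_246 = 10;  b_247 = 3;  b_248 = 2;  b_249 = 1
  b_250 = 15;  b_251 = 6;  b_252 = 2;  b_253 = 1;  b_254 = 4;  b_255 = 11
  b_256 = 2;  b_257 = 15;  b_258 = 8;  b_259 = 13;  b_260 = 10;  b_261 = 8
  b_262 = 0;  b_263 = 7;  b_264 = 9;  b_265 = 9;  b_266 = 9;  b_267 = 8
  b_268 = 12;  b_269 = 14;  b_270 = 12;  b_271 = 0;  b_272 = 1;  b_273 = 10
  b_274 = 8;  b_275 = 6;  b_276 = 0;  b_277 = 14;  b_278 = 4;  b_279 = 13
  b_280 = 2
b_281 = 1·2 + 2·13 + 12·4 + 11·14 = 9
b_282 = 1·9 + 2·2 + 12·13 + 11·4 = 9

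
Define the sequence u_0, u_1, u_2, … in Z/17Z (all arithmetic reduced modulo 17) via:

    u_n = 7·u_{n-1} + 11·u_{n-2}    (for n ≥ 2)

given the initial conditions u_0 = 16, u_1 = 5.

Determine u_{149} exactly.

u_2 = 7·5 + 11·16 = 7
u_3 = 7·7 + 11·5 = 2
u_4 = 7·2 + 11·7 = 6
u_5 = 7·6 + 11·2 = 13
u_6 = 7·13 + 11·6 = 4
u_7 = 7·4 + 11·13 = 1
u_8 = 7·1 + 11·4 = 0
u_9 = 7·0 + 11·1 = 11
u_10 = 7·11 + 11·0 = 9
u_11 = 7·9 + 11·11 = 14
u_12 = 7·14 + 11·9 = 10
u_13 = 7·10 + 11·14 = 3
u_14 = 7·3 + 11·10 = 12
u_15 = 7·12 + 11·3 = 15
u_16 = 7·15 + 11·12 = 16
u_17 = 7·16 + 11·15 = 5
(u_16, u_17) = (16, 5) = (u_0, u_1), so the sequence has period 16.
149 ≡ 5 (mod 16), hence u_149 = u_5 = 13.

13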